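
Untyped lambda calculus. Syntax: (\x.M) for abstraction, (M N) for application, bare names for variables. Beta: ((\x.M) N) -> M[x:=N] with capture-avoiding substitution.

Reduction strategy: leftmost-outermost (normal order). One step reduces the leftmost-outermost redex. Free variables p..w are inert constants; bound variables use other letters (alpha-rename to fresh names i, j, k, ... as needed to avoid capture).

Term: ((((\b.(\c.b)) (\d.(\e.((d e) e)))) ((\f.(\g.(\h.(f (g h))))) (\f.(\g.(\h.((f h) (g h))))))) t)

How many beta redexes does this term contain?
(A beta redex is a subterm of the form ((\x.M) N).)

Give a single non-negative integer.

Answer: 2

Derivation:
Term: ((((\b.(\c.b)) (\d.(\e.((d e) e)))) ((\f.(\g.(\h.(f (g h))))) (\f.(\g.(\h.((f h) (g h))))))) t)
  Redex: ((\b.(\c.b)) (\d.(\e.((d e) e))))
  Redex: ((\f.(\g.(\h.(f (g h))))) (\f.(\g.(\h.((f h) (g h))))))
Total redexes: 2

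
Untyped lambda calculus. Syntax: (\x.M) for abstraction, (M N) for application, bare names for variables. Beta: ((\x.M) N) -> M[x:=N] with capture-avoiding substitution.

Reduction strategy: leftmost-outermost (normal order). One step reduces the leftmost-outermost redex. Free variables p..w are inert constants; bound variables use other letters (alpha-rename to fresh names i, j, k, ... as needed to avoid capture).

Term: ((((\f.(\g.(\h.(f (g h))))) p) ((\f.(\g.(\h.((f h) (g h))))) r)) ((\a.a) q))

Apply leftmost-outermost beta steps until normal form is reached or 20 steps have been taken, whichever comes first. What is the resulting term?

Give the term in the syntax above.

Answer: (p (\h.((r h) (q h))))

Derivation:
Step 0: ((((\f.(\g.(\h.(f (g h))))) p) ((\f.(\g.(\h.((f h) (g h))))) r)) ((\a.a) q))
Step 1: (((\g.(\h.(p (g h)))) ((\f.(\g.(\h.((f h) (g h))))) r)) ((\a.a) q))
Step 2: ((\h.(p (((\f.(\g.(\h.((f h) (g h))))) r) h))) ((\a.a) q))
Step 3: (p (((\f.(\g.(\h.((f h) (g h))))) r) ((\a.a) q)))
Step 4: (p ((\g.(\h.((r h) (g h)))) ((\a.a) q)))
Step 5: (p (\h.((r h) (((\a.a) q) h))))
Step 6: (p (\h.((r h) (q h))))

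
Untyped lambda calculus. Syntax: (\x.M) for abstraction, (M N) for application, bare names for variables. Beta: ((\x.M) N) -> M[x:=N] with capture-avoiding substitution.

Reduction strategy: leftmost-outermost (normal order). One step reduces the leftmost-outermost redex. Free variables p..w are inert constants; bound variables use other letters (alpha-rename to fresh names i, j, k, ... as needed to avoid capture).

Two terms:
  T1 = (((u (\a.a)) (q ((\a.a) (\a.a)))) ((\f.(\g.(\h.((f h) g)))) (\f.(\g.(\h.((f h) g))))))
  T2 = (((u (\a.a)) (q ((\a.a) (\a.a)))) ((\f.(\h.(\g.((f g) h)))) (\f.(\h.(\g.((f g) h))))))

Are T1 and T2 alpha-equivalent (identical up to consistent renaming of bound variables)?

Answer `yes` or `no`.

Answer: yes

Derivation:
Term 1: (((u (\a.a)) (q ((\a.a) (\a.a)))) ((\f.(\g.(\h.((f h) g)))) (\f.(\g.(\h.((f h) g))))))
Term 2: (((u (\a.a)) (q ((\a.a) (\a.a)))) ((\f.(\h.(\g.((f g) h)))) (\f.(\h.(\g.((f g) h))))))
Alpha-equivalence: compare structure up to binder renaming.
Result: True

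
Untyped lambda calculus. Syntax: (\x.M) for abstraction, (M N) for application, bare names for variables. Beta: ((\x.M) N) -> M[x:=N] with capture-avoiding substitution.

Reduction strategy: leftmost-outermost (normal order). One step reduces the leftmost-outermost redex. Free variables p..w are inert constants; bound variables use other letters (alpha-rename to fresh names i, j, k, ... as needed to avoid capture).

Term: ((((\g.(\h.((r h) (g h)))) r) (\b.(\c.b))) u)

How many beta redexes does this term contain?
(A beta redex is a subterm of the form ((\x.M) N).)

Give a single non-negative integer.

Term: ((((\g.(\h.((r h) (g h)))) r) (\b.(\c.b))) u)
  Redex: ((\g.(\h.((r h) (g h)))) r)
Total redexes: 1

Answer: 1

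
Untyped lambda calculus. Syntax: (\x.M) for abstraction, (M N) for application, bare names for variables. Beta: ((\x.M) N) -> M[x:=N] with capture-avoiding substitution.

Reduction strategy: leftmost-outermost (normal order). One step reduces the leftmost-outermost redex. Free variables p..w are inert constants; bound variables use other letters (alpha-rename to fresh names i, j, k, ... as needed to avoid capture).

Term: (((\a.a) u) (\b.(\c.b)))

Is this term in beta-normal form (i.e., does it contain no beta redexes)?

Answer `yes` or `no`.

Answer: no

Derivation:
Term: (((\a.a) u) (\b.(\c.b)))
Found 1 beta redex(es).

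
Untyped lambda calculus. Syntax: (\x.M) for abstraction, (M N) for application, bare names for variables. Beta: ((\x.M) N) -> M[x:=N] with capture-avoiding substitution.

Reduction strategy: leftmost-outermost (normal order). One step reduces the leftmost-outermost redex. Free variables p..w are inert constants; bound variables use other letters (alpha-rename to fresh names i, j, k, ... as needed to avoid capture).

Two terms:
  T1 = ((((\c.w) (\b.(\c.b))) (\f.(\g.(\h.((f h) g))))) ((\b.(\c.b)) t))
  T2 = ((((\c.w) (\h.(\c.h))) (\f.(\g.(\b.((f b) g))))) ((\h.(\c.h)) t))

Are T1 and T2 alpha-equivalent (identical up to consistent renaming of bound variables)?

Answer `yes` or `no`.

Term 1: ((((\c.w) (\b.(\c.b))) (\f.(\g.(\h.((f h) g))))) ((\b.(\c.b)) t))
Term 2: ((((\c.w) (\h.(\c.h))) (\f.(\g.(\b.((f b) g))))) ((\h.(\c.h)) t))
Alpha-equivalence: compare structure up to binder renaming.
Result: True

Answer: yes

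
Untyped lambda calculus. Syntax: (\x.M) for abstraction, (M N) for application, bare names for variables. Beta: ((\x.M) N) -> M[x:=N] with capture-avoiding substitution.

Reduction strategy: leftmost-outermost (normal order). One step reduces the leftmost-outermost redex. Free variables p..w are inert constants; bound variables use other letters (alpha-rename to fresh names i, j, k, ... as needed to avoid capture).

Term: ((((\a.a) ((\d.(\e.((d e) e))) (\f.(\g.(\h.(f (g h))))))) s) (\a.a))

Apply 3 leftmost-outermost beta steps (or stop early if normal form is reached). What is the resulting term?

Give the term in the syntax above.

Step 0: ((((\a.a) ((\d.(\e.((d e) e))) (\f.(\g.(\h.(f (g h))))))) s) (\a.a))
Step 1: ((((\d.(\e.((d e) e))) (\f.(\g.(\h.(f (g h)))))) s) (\a.a))
Step 2: (((\e.(((\f.(\g.(\h.(f (g h))))) e) e)) s) (\a.a))
Step 3: ((((\f.(\g.(\h.(f (g h))))) s) s) (\a.a))

Answer: ((((\f.(\g.(\h.(f (g h))))) s) s) (\a.a))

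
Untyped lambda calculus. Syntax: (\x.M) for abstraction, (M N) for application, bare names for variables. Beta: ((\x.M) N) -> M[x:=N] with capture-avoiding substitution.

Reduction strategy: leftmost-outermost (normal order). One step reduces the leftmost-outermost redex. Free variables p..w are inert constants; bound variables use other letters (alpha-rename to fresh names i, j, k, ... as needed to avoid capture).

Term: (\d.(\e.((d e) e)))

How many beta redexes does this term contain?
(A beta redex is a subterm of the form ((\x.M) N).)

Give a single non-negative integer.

Term: (\d.(\e.((d e) e)))
  (no redexes)
Total redexes: 0

Answer: 0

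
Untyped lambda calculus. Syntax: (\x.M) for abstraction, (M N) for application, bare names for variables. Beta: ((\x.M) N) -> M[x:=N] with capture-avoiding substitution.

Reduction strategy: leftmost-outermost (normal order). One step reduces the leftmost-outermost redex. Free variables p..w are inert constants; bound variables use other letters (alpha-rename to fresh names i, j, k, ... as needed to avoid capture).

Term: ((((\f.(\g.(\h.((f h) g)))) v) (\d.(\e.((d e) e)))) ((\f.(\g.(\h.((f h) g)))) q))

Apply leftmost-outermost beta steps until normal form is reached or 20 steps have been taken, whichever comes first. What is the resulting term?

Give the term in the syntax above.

Step 0: ((((\f.(\g.(\h.((f h) g)))) v) (\d.(\e.((d e) e)))) ((\f.(\g.(\h.((f h) g)))) q))
Step 1: (((\g.(\h.((v h) g))) (\d.(\e.((d e) e)))) ((\f.(\g.(\h.((f h) g)))) q))
Step 2: ((\h.((v h) (\d.(\e.((d e) e))))) ((\f.(\g.(\h.((f h) g)))) q))
Step 3: ((v ((\f.(\g.(\h.((f h) g)))) q)) (\d.(\e.((d e) e))))
Step 4: ((v (\g.(\h.((q h) g)))) (\d.(\e.((d e) e))))

Answer: ((v (\g.(\h.((q h) g)))) (\d.(\e.((d e) e))))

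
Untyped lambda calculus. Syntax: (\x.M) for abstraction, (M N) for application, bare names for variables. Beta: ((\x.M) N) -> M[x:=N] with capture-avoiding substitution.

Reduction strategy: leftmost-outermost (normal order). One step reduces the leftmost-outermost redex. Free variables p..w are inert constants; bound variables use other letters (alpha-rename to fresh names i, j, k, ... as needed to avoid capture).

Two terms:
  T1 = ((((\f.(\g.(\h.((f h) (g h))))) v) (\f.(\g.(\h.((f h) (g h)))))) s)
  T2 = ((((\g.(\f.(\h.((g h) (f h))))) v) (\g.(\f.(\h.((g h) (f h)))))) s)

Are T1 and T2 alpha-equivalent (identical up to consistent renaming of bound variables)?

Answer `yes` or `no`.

Answer: yes

Derivation:
Term 1: ((((\f.(\g.(\h.((f h) (g h))))) v) (\f.(\g.(\h.((f h) (g h)))))) s)
Term 2: ((((\g.(\f.(\h.((g h) (f h))))) v) (\g.(\f.(\h.((g h) (f h)))))) s)
Alpha-equivalence: compare structure up to binder renaming.
Result: True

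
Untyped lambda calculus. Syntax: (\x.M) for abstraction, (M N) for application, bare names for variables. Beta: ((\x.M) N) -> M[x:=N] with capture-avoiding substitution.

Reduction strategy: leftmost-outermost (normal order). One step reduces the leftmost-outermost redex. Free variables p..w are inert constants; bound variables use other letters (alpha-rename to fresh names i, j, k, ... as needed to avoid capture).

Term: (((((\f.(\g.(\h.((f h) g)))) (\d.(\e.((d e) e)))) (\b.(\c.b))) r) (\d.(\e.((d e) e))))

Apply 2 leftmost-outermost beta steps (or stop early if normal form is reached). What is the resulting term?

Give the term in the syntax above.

Step 0: (((((\f.(\g.(\h.((f h) g)))) (\d.(\e.((d e) e)))) (\b.(\c.b))) r) (\d.(\e.((d e) e))))
Step 1: ((((\g.(\h.(((\d.(\e.((d e) e))) h) g))) (\b.(\c.b))) r) (\d.(\e.((d e) e))))
Step 2: (((\h.(((\d.(\e.((d e) e))) h) (\b.(\c.b)))) r) (\d.(\e.((d e) e))))

Answer: (((\h.(((\d.(\e.((d e) e))) h) (\b.(\c.b)))) r) (\d.(\e.((d e) e))))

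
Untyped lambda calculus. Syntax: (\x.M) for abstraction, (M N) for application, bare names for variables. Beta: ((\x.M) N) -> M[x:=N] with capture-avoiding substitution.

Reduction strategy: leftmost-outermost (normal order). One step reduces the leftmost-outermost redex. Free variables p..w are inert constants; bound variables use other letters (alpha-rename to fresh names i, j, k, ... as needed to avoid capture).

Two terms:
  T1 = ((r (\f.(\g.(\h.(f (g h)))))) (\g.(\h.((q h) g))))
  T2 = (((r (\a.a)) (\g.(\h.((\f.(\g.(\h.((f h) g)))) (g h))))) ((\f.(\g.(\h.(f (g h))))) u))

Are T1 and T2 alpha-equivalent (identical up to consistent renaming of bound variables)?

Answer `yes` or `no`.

Answer: no

Derivation:
Term 1: ((r (\f.(\g.(\h.(f (g h)))))) (\g.(\h.((q h) g))))
Term 2: (((r (\a.a)) (\g.(\h.((\f.(\g.(\h.((f h) g)))) (g h))))) ((\f.(\g.(\h.(f (g h))))) u))
Alpha-equivalence: compare structure up to binder renaming.
Result: False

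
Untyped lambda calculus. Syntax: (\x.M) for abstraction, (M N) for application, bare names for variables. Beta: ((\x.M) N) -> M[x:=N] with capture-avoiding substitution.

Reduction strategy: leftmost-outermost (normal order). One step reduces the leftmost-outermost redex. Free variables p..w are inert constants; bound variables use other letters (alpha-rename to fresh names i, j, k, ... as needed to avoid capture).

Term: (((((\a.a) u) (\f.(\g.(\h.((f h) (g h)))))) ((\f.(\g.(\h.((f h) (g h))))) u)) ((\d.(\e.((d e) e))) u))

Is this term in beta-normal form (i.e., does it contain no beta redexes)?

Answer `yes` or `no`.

Answer: no

Derivation:
Term: (((((\a.a) u) (\f.(\g.(\h.((f h) (g h)))))) ((\f.(\g.(\h.((f h) (g h))))) u)) ((\d.(\e.((d e) e))) u))
Found 3 beta redex(es).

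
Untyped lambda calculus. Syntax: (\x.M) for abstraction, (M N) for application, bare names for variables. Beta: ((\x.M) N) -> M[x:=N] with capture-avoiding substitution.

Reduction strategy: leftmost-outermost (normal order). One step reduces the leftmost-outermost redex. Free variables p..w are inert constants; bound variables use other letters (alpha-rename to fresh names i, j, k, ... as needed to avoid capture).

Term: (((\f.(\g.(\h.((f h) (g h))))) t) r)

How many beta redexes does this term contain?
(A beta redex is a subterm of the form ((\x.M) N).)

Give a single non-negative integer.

Term: (((\f.(\g.(\h.((f h) (g h))))) t) r)
  Redex: ((\f.(\g.(\h.((f h) (g h))))) t)
Total redexes: 1

Answer: 1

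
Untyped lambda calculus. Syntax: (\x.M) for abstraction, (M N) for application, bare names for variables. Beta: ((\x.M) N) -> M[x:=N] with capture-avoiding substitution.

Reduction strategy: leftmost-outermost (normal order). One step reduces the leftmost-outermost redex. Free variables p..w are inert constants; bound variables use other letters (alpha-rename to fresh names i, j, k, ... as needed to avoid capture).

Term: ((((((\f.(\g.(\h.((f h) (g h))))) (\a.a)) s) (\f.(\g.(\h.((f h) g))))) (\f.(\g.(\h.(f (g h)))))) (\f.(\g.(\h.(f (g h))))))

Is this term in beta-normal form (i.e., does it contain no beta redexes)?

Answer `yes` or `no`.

Term: ((((((\f.(\g.(\h.((f h) (g h))))) (\a.a)) s) (\f.(\g.(\h.((f h) g))))) (\f.(\g.(\h.(f (g h)))))) (\f.(\g.(\h.(f (g h))))))
Found 1 beta redex(es).

Answer: no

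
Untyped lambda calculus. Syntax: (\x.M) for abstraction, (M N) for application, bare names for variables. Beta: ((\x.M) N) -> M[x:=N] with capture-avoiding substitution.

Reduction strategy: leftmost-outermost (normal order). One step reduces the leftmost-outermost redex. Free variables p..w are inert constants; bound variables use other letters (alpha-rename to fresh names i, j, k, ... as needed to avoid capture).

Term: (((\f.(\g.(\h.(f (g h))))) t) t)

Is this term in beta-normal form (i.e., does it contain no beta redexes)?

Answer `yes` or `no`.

Answer: no

Derivation:
Term: (((\f.(\g.(\h.(f (g h))))) t) t)
Found 1 beta redex(es).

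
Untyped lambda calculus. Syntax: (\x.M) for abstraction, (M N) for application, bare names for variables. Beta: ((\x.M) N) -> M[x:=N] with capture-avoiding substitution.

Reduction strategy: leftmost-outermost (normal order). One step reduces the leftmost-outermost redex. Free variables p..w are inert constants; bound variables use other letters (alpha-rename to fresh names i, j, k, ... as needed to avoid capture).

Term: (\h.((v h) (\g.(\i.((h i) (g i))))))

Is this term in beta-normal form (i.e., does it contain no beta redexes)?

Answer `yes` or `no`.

Answer: yes

Derivation:
Term: (\h.((v h) (\g.(\i.((h i) (g i))))))
No beta redexes found.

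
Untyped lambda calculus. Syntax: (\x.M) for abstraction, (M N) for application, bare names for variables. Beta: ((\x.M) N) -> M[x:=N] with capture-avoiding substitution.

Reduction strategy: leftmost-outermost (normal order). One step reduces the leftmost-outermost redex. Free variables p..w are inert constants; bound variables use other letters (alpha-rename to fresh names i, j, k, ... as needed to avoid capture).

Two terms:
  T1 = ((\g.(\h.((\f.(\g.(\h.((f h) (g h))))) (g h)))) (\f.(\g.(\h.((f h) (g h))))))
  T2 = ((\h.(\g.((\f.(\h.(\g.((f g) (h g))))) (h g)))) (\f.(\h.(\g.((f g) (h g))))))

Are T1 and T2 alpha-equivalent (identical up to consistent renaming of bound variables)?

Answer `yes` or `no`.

Term 1: ((\g.(\h.((\f.(\g.(\h.((f h) (g h))))) (g h)))) (\f.(\g.(\h.((f h) (g h))))))
Term 2: ((\h.(\g.((\f.(\h.(\g.((f g) (h g))))) (h g)))) (\f.(\h.(\g.((f g) (h g))))))
Alpha-equivalence: compare structure up to binder renaming.
Result: True

Answer: yes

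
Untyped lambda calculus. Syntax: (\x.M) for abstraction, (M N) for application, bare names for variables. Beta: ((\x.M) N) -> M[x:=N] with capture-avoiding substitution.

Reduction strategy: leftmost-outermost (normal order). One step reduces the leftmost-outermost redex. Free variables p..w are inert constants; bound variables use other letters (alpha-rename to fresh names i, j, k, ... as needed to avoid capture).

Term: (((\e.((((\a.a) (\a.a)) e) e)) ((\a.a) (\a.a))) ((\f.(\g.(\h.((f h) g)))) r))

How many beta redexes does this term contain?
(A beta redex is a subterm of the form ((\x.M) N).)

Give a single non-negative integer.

Term: (((\e.((((\a.a) (\a.a)) e) e)) ((\a.a) (\a.a))) ((\f.(\g.(\h.((f h) g)))) r))
  Redex: ((\e.((((\a.a) (\a.a)) e) e)) ((\a.a) (\a.a)))
  Redex: ((\a.a) (\a.a))
  Redex: ((\a.a) (\a.a))
  Redex: ((\f.(\g.(\h.((f h) g)))) r)
Total redexes: 4

Answer: 4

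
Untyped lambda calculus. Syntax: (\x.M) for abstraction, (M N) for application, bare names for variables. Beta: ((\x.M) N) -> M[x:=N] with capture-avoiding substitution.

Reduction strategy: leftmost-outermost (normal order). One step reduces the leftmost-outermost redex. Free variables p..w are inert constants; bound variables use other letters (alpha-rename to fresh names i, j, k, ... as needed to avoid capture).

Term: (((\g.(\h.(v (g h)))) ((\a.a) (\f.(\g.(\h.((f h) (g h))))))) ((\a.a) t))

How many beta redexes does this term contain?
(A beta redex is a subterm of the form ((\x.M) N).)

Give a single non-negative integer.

Term: (((\g.(\h.(v (g h)))) ((\a.a) (\f.(\g.(\h.((f h) (g h))))))) ((\a.a) t))
  Redex: ((\g.(\h.(v (g h)))) ((\a.a) (\f.(\g.(\h.((f h) (g h)))))))
  Redex: ((\a.a) (\f.(\g.(\h.((f h) (g h))))))
  Redex: ((\a.a) t)
Total redexes: 3

Answer: 3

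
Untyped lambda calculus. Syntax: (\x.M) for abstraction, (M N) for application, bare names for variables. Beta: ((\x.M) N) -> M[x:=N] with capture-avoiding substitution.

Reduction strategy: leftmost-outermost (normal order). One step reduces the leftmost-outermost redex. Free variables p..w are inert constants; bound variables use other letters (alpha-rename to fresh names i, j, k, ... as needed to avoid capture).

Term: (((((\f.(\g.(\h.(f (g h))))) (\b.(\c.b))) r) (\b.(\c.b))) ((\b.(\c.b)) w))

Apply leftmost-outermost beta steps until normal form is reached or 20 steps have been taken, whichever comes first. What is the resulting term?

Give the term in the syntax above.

Answer: (r (\b.(\c.b)))

Derivation:
Step 0: (((((\f.(\g.(\h.(f (g h))))) (\b.(\c.b))) r) (\b.(\c.b))) ((\b.(\c.b)) w))
Step 1: ((((\g.(\h.((\b.(\c.b)) (g h)))) r) (\b.(\c.b))) ((\b.(\c.b)) w))
Step 2: (((\h.((\b.(\c.b)) (r h))) (\b.(\c.b))) ((\b.(\c.b)) w))
Step 3: (((\b.(\c.b)) (r (\b.(\c.b)))) ((\b.(\c.b)) w))
Step 4: ((\c.(r (\b.(\c.b)))) ((\b.(\c.b)) w))
Step 5: (r (\b.(\c.b)))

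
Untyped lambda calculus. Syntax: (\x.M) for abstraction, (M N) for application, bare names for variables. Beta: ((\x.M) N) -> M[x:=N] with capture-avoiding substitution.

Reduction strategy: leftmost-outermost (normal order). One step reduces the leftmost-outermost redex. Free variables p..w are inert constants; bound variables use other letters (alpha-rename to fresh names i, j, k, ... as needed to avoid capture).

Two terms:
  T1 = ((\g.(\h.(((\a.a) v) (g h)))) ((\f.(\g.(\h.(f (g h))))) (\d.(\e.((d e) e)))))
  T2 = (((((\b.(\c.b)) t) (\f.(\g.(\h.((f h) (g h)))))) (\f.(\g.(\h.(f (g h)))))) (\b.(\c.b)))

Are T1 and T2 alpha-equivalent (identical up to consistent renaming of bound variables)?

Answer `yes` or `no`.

Answer: no

Derivation:
Term 1: ((\g.(\h.(((\a.a) v) (g h)))) ((\f.(\g.(\h.(f (g h))))) (\d.(\e.((d e) e)))))
Term 2: (((((\b.(\c.b)) t) (\f.(\g.(\h.((f h) (g h)))))) (\f.(\g.(\h.(f (g h)))))) (\b.(\c.b)))
Alpha-equivalence: compare structure up to binder renaming.
Result: False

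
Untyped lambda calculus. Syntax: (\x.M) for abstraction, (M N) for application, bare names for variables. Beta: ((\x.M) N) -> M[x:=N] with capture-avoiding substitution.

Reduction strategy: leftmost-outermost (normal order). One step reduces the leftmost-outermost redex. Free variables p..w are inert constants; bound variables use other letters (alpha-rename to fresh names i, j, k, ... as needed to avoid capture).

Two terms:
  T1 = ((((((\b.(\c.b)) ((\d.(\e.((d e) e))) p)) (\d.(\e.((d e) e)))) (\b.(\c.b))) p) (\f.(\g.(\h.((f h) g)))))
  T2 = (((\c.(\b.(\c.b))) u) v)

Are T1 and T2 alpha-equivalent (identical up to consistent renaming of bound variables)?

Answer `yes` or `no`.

Answer: no

Derivation:
Term 1: ((((((\b.(\c.b)) ((\d.(\e.((d e) e))) p)) (\d.(\e.((d e) e)))) (\b.(\c.b))) p) (\f.(\g.(\h.((f h) g)))))
Term 2: (((\c.(\b.(\c.b))) u) v)
Alpha-equivalence: compare structure up to binder renaming.
Result: False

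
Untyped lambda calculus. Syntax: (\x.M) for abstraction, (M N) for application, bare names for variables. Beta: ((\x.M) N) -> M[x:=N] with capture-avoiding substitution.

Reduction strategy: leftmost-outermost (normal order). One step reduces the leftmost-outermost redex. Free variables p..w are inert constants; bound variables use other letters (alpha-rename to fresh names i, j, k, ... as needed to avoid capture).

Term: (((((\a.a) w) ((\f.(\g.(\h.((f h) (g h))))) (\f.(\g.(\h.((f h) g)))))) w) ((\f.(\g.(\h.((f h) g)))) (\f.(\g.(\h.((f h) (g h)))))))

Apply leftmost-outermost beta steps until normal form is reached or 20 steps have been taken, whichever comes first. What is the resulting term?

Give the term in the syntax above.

Step 0: (((((\a.a) w) ((\f.(\g.(\h.((f h) (g h))))) (\f.(\g.(\h.((f h) g)))))) w) ((\f.(\g.(\h.((f h) g)))) (\f.(\g.(\h.((f h) (g h)))))))
Step 1: (((w ((\f.(\g.(\h.((f h) (g h))))) (\f.(\g.(\h.((f h) g)))))) w) ((\f.(\g.(\h.((f h) g)))) (\f.(\g.(\h.((f h) (g h)))))))
Step 2: (((w (\g.(\h.(((\f.(\g.(\h.((f h) g)))) h) (g h))))) w) ((\f.(\g.(\h.((f h) g)))) (\f.(\g.(\h.((f h) (g h)))))))
Step 3: (((w (\g.(\h.((\g.(\i.((h i) g))) (g h))))) w) ((\f.(\g.(\h.((f h) g)))) (\f.(\g.(\h.((f h) (g h)))))))
Step 4: (((w (\g.(\h.(\i.((h i) (g h)))))) w) ((\f.(\g.(\h.((f h) g)))) (\f.(\g.(\h.((f h) (g h)))))))
Step 5: (((w (\g.(\h.(\i.((h i) (g h)))))) w) (\g.(\h.(((\f.(\g.(\h.((f h) (g h))))) h) g))))
Step 6: (((w (\g.(\h.(\i.((h i) (g h)))))) w) (\g.(\h.((\g.(\i.((h i) (g i)))) g))))
Step 7: (((w (\g.(\h.(\i.((h i) (g h)))))) w) (\g.(\h.(\i.((h i) (g i))))))

Answer: (((w (\g.(\h.(\i.((h i) (g h)))))) w) (\g.(\h.(\i.((h i) (g i))))))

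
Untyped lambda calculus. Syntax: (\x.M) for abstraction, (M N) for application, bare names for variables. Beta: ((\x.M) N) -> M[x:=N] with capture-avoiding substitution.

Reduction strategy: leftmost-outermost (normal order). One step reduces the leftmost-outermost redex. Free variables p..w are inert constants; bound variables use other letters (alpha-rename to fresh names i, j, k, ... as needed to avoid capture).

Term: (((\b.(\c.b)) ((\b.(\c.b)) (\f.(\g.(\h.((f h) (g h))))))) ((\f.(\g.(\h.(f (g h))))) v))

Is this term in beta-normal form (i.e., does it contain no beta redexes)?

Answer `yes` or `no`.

Term: (((\b.(\c.b)) ((\b.(\c.b)) (\f.(\g.(\h.((f h) (g h))))))) ((\f.(\g.(\h.(f (g h))))) v))
Found 3 beta redex(es).

Answer: no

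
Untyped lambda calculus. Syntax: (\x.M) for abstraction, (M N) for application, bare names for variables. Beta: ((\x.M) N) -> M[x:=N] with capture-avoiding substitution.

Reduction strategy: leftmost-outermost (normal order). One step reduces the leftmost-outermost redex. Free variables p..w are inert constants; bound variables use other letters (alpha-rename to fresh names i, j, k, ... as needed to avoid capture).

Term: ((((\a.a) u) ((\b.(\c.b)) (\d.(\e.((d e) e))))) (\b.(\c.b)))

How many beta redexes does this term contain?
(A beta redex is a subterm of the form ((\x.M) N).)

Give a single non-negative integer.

Answer: 2

Derivation:
Term: ((((\a.a) u) ((\b.(\c.b)) (\d.(\e.((d e) e))))) (\b.(\c.b)))
  Redex: ((\a.a) u)
  Redex: ((\b.(\c.b)) (\d.(\e.((d e) e))))
Total redexes: 2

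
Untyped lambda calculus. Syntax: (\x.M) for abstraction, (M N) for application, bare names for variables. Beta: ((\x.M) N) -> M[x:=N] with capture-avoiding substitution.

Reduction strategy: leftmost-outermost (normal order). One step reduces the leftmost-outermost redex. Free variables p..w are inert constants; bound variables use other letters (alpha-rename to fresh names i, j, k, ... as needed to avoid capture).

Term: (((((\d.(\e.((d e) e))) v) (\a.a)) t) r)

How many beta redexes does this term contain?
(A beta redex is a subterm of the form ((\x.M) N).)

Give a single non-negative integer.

Answer: 1

Derivation:
Term: (((((\d.(\e.((d e) e))) v) (\a.a)) t) r)
  Redex: ((\d.(\e.((d e) e))) v)
Total redexes: 1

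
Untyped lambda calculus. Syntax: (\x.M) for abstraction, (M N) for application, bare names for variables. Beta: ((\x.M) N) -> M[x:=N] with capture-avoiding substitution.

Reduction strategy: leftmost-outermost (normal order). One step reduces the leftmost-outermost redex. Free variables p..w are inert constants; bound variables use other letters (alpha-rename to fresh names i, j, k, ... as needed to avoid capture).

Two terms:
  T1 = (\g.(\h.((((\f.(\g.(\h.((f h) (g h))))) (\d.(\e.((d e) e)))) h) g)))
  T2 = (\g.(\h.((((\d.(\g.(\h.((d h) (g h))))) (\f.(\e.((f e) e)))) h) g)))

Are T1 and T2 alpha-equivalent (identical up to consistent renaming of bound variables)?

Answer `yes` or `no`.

Answer: yes

Derivation:
Term 1: (\g.(\h.((((\f.(\g.(\h.((f h) (g h))))) (\d.(\e.((d e) e)))) h) g)))
Term 2: (\g.(\h.((((\d.(\g.(\h.((d h) (g h))))) (\f.(\e.((f e) e)))) h) g)))
Alpha-equivalence: compare structure up to binder renaming.
Result: True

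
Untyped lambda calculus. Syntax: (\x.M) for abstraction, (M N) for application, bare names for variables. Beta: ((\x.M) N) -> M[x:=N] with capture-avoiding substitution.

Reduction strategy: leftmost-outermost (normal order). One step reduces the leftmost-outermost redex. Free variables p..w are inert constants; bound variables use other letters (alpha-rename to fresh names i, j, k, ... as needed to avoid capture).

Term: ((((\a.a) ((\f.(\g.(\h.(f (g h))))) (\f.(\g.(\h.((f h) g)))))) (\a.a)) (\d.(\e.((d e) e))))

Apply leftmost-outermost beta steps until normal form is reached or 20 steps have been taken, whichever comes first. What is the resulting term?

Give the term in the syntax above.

Step 0: ((((\a.a) ((\f.(\g.(\h.(f (g h))))) (\f.(\g.(\h.((f h) g)))))) (\a.a)) (\d.(\e.((d e) e))))
Step 1: ((((\f.(\g.(\h.(f (g h))))) (\f.(\g.(\h.((f h) g))))) (\a.a)) (\d.(\e.((d e) e))))
Step 2: (((\g.(\h.((\f.(\g.(\h.((f h) g)))) (g h)))) (\a.a)) (\d.(\e.((d e) e))))
Step 3: ((\h.((\f.(\g.(\h.((f h) g)))) ((\a.a) h))) (\d.(\e.((d e) e))))
Step 4: ((\f.(\g.(\h.((f h) g)))) ((\a.a) (\d.(\e.((d e) e)))))
Step 5: (\g.(\h.((((\a.a) (\d.(\e.((d e) e)))) h) g)))
Step 6: (\g.(\h.(((\d.(\e.((d e) e))) h) g)))
Step 7: (\g.(\h.((\e.((h e) e)) g)))
Step 8: (\g.(\h.((h g) g)))

Answer: (\g.(\h.((h g) g)))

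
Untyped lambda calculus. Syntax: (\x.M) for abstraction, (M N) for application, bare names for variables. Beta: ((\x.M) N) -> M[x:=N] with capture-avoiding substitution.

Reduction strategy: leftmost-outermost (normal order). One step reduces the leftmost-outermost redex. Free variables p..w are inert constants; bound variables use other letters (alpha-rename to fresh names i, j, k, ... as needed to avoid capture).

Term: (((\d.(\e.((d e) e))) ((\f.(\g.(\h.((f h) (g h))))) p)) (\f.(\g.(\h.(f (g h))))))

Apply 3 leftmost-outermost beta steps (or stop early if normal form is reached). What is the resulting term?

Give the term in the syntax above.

Answer: (((\g.(\h.((p h) (g h)))) (\f.(\g.(\h.(f (g h)))))) (\f.(\g.(\h.(f (g h))))))

Derivation:
Step 0: (((\d.(\e.((d e) e))) ((\f.(\g.(\h.((f h) (g h))))) p)) (\f.(\g.(\h.(f (g h))))))
Step 1: ((\e.((((\f.(\g.(\h.((f h) (g h))))) p) e) e)) (\f.(\g.(\h.(f (g h))))))
Step 2: ((((\f.(\g.(\h.((f h) (g h))))) p) (\f.(\g.(\h.(f (g h)))))) (\f.(\g.(\h.(f (g h))))))
Step 3: (((\g.(\h.((p h) (g h)))) (\f.(\g.(\h.(f (g h)))))) (\f.(\g.(\h.(f (g h))))))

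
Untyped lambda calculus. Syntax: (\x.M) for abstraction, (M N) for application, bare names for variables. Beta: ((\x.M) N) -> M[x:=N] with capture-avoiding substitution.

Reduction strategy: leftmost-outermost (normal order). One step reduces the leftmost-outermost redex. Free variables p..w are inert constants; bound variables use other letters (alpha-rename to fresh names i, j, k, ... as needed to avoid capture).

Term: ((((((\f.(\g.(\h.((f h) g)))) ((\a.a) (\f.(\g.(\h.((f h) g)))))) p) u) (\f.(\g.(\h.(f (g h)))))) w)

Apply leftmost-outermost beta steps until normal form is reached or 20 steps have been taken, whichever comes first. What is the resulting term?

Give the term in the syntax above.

Step 0: ((((((\f.(\g.(\h.((f h) g)))) ((\a.a) (\f.(\g.(\h.((f h) g)))))) p) u) (\f.(\g.(\h.(f (g h)))))) w)
Step 1: (((((\g.(\h.((((\a.a) (\f.(\g.(\h.((f h) g))))) h) g))) p) u) (\f.(\g.(\h.(f (g h)))))) w)
Step 2: ((((\h.((((\a.a) (\f.(\g.(\h.((f h) g))))) h) p)) u) (\f.(\g.(\h.(f (g h)))))) w)
Step 3: ((((((\a.a) (\f.(\g.(\h.((f h) g))))) u) p) (\f.(\g.(\h.(f (g h)))))) w)
Step 4: (((((\f.(\g.(\h.((f h) g)))) u) p) (\f.(\g.(\h.(f (g h)))))) w)
Step 5: ((((\g.(\h.((u h) g))) p) (\f.(\g.(\h.(f (g h)))))) w)
Step 6: (((\h.((u h) p)) (\f.(\g.(\h.(f (g h)))))) w)
Step 7: (((u (\f.(\g.(\h.(f (g h)))))) p) w)

Answer: (((u (\f.(\g.(\h.(f (g h)))))) p) w)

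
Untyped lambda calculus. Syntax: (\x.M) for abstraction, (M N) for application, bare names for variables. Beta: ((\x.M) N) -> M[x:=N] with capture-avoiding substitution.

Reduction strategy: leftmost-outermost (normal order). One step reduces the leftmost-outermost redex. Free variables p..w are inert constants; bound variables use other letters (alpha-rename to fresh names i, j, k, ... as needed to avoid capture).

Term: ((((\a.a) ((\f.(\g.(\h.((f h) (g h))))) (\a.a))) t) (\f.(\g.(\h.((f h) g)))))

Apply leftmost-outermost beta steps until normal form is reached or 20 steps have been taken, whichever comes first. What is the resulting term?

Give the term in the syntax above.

Answer: (\g.(\h.(((t (\f.(\g.(\h.((f h) g))))) h) g)))

Derivation:
Step 0: ((((\a.a) ((\f.(\g.(\h.((f h) (g h))))) (\a.a))) t) (\f.(\g.(\h.((f h) g)))))
Step 1: ((((\f.(\g.(\h.((f h) (g h))))) (\a.a)) t) (\f.(\g.(\h.((f h) g)))))
Step 2: (((\g.(\h.(((\a.a) h) (g h)))) t) (\f.(\g.(\h.((f h) g)))))
Step 3: ((\h.(((\a.a) h) (t h))) (\f.(\g.(\h.((f h) g)))))
Step 4: (((\a.a) (\f.(\g.(\h.((f h) g))))) (t (\f.(\g.(\h.((f h) g))))))
Step 5: ((\f.(\g.(\h.((f h) g)))) (t (\f.(\g.(\h.((f h) g))))))
Step 6: (\g.(\h.(((t (\f.(\g.(\h.((f h) g))))) h) g)))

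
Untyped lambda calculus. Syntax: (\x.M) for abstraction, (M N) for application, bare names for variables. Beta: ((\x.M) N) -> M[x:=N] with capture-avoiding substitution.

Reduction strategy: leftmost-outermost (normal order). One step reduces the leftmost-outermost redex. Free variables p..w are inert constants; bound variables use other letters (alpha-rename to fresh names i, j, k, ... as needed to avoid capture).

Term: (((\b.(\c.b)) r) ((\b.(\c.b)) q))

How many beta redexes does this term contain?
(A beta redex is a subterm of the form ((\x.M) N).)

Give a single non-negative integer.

Term: (((\b.(\c.b)) r) ((\b.(\c.b)) q))
  Redex: ((\b.(\c.b)) r)
  Redex: ((\b.(\c.b)) q)
Total redexes: 2

Answer: 2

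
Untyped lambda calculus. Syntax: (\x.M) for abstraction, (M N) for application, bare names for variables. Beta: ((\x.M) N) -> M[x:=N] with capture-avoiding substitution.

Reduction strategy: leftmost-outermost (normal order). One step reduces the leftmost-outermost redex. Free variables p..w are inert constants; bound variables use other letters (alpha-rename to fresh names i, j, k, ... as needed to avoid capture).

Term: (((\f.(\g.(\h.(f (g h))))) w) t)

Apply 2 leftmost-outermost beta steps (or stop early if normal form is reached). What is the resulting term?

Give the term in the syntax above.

Answer: (\h.(w (t h)))

Derivation:
Step 0: (((\f.(\g.(\h.(f (g h))))) w) t)
Step 1: ((\g.(\h.(w (g h)))) t)
Step 2: (\h.(w (t h)))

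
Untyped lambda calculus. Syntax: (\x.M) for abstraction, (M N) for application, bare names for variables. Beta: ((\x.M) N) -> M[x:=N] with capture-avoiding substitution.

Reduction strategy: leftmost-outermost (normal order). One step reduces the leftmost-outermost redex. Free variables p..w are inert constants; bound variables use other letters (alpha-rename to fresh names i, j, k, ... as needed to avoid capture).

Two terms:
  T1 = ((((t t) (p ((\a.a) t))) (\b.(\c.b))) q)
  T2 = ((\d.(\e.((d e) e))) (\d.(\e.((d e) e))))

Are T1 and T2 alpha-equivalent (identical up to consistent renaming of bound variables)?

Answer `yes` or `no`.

Term 1: ((((t t) (p ((\a.a) t))) (\b.(\c.b))) q)
Term 2: ((\d.(\e.((d e) e))) (\d.(\e.((d e) e))))
Alpha-equivalence: compare structure up to binder renaming.
Result: False

Answer: no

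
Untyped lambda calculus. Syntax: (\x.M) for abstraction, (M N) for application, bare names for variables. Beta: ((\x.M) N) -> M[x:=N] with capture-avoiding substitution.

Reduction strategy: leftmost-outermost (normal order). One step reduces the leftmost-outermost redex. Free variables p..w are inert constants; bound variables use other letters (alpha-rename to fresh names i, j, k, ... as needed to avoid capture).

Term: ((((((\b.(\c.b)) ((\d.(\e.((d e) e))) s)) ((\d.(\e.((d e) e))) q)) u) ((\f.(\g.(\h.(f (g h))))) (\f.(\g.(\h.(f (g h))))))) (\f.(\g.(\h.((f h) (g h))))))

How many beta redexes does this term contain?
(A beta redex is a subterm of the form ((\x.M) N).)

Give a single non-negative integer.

Answer: 4

Derivation:
Term: ((((((\b.(\c.b)) ((\d.(\e.((d e) e))) s)) ((\d.(\e.((d e) e))) q)) u) ((\f.(\g.(\h.(f (g h))))) (\f.(\g.(\h.(f (g h))))))) (\f.(\g.(\h.((f h) (g h))))))
  Redex: ((\b.(\c.b)) ((\d.(\e.((d e) e))) s))
  Redex: ((\d.(\e.((d e) e))) s)
  Redex: ((\d.(\e.((d e) e))) q)
  Redex: ((\f.(\g.(\h.(f (g h))))) (\f.(\g.(\h.(f (g h))))))
Total redexes: 4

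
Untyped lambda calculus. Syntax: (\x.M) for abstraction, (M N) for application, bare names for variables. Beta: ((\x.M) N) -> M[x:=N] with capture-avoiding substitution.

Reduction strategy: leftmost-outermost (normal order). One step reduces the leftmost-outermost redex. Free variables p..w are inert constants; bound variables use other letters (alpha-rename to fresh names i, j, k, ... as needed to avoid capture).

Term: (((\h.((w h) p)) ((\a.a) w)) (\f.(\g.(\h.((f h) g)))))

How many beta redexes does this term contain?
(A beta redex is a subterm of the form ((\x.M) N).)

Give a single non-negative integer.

Answer: 2

Derivation:
Term: (((\h.((w h) p)) ((\a.a) w)) (\f.(\g.(\h.((f h) g)))))
  Redex: ((\h.((w h) p)) ((\a.a) w))
  Redex: ((\a.a) w)
Total redexes: 2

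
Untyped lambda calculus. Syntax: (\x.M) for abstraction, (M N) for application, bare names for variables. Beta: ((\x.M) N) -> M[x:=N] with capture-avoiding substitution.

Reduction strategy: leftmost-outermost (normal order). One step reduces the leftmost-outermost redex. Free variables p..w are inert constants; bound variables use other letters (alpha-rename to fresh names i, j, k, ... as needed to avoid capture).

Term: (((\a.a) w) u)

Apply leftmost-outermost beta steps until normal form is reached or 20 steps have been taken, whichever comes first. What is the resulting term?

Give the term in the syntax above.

Step 0: (((\a.a) w) u)
Step 1: (w u)

Answer: (w u)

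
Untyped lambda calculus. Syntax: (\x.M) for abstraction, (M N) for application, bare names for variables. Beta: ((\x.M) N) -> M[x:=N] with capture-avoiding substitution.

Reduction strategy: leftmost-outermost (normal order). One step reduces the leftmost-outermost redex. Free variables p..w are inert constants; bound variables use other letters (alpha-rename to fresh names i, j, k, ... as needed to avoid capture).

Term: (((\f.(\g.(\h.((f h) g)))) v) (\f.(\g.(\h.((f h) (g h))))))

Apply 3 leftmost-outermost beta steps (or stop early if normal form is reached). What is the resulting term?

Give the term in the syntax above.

Step 0: (((\f.(\g.(\h.((f h) g)))) v) (\f.(\g.(\h.((f h) (g h))))))
Step 1: ((\g.(\h.((v h) g))) (\f.(\g.(\h.((f h) (g h))))))
Step 2: (\h.((v h) (\f.(\g.(\h.((f h) (g h)))))))
Step 3: (normal form reached)

Answer: (\h.((v h) (\f.(\g.(\h.((f h) (g h)))))))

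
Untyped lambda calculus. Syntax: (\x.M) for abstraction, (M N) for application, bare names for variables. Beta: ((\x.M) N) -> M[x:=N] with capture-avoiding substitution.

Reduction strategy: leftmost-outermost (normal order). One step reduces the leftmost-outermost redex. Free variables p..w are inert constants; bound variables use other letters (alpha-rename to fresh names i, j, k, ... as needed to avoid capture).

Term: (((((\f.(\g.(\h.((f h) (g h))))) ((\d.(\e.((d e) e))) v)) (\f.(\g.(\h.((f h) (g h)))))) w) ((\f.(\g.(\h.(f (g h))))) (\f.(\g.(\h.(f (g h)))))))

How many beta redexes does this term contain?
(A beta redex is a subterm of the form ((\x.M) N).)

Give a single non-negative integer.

Term: (((((\f.(\g.(\h.((f h) (g h))))) ((\d.(\e.((d e) e))) v)) (\f.(\g.(\h.((f h) (g h)))))) w) ((\f.(\g.(\h.(f (g h))))) (\f.(\g.(\h.(f (g h)))))))
  Redex: ((\f.(\g.(\h.((f h) (g h))))) ((\d.(\e.((d e) e))) v))
  Redex: ((\d.(\e.((d e) e))) v)
  Redex: ((\f.(\g.(\h.(f (g h))))) (\f.(\g.(\h.(f (g h))))))
Total redexes: 3

Answer: 3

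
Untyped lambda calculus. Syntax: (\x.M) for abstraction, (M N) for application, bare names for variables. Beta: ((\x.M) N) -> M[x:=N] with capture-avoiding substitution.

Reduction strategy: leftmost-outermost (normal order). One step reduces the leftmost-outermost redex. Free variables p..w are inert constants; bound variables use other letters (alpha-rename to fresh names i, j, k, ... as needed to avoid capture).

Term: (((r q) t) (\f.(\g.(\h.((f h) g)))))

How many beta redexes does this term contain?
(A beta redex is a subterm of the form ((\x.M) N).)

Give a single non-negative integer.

Term: (((r q) t) (\f.(\g.(\h.((f h) g)))))
  (no redexes)
Total redexes: 0

Answer: 0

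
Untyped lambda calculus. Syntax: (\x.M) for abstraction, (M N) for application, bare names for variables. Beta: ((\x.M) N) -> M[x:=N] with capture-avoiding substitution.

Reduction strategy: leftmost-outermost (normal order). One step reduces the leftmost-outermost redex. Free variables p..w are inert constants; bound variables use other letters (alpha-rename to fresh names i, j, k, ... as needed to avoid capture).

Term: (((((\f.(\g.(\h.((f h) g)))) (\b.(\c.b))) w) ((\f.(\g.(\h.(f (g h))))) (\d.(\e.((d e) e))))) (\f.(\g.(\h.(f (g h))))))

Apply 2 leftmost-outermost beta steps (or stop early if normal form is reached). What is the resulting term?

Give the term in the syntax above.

Step 0: (((((\f.(\g.(\h.((f h) g)))) (\b.(\c.b))) w) ((\f.(\g.(\h.(f (g h))))) (\d.(\e.((d e) e))))) (\f.(\g.(\h.(f (g h))))))
Step 1: ((((\g.(\h.(((\b.(\c.b)) h) g))) w) ((\f.(\g.(\h.(f (g h))))) (\d.(\e.((d e) e))))) (\f.(\g.(\h.(f (g h))))))
Step 2: (((\h.(((\b.(\c.b)) h) w)) ((\f.(\g.(\h.(f (g h))))) (\d.(\e.((d e) e))))) (\f.(\g.(\h.(f (g h))))))

Answer: (((\h.(((\b.(\c.b)) h) w)) ((\f.(\g.(\h.(f (g h))))) (\d.(\e.((d e) e))))) (\f.(\g.(\h.(f (g h))))))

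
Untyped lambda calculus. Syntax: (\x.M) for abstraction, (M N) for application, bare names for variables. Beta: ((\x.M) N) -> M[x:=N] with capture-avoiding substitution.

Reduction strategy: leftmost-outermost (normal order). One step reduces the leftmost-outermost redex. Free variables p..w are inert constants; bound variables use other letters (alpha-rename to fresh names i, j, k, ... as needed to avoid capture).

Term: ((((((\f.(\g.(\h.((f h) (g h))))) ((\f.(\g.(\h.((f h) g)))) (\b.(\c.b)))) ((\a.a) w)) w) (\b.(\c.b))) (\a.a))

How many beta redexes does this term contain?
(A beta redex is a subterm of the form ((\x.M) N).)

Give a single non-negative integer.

Term: ((((((\f.(\g.(\h.((f h) (g h))))) ((\f.(\g.(\h.((f h) g)))) (\b.(\c.b)))) ((\a.a) w)) w) (\b.(\c.b))) (\a.a))
  Redex: ((\f.(\g.(\h.((f h) (g h))))) ((\f.(\g.(\h.((f h) g)))) (\b.(\c.b))))
  Redex: ((\f.(\g.(\h.((f h) g)))) (\b.(\c.b)))
  Redex: ((\a.a) w)
Total redexes: 3

Answer: 3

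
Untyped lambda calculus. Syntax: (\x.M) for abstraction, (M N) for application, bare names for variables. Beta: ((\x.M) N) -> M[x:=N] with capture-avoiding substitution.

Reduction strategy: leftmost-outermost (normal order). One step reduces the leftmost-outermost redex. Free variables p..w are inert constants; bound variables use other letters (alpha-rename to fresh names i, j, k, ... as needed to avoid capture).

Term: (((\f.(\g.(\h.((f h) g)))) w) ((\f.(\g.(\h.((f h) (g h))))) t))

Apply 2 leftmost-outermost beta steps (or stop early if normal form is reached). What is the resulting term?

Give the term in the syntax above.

Answer: (\h.((w h) ((\f.(\g.(\h.((f h) (g h))))) t)))

Derivation:
Step 0: (((\f.(\g.(\h.((f h) g)))) w) ((\f.(\g.(\h.((f h) (g h))))) t))
Step 1: ((\g.(\h.((w h) g))) ((\f.(\g.(\h.((f h) (g h))))) t))
Step 2: (\h.((w h) ((\f.(\g.(\h.((f h) (g h))))) t)))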